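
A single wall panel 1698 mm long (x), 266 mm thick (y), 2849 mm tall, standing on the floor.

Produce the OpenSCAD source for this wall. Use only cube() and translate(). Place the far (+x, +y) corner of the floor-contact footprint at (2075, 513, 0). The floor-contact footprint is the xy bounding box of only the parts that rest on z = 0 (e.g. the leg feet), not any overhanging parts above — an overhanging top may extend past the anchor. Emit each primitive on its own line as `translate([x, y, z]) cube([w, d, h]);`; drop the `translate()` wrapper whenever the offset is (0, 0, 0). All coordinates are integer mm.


translate([377, 247, 0]) cube([1698, 266, 2849]);


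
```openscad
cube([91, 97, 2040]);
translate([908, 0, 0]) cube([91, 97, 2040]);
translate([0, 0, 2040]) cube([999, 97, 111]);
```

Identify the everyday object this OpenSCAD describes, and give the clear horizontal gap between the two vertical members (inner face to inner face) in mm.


A door frame. The clear opening width is 817 mm.

Two 2040 mm tall posts with a header on top — a door frame. The left jamb is 91 mm wide at x = 0; the right jamb starts at x = 908. The clear opening is 908 − 91 = 817 mm.


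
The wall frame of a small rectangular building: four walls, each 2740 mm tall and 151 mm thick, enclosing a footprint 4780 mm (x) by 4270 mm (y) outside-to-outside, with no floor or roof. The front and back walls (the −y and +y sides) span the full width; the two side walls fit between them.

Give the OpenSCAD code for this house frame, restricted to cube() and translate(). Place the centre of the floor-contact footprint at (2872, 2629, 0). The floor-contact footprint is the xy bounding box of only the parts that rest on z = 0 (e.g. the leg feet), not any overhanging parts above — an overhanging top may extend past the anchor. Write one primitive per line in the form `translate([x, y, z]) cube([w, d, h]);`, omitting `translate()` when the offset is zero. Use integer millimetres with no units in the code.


translate([482, 494, 0]) cube([4780, 151, 2740]);
translate([482, 4613, 0]) cube([4780, 151, 2740]);
translate([482, 645, 0]) cube([151, 3968, 2740]);
translate([5111, 645, 0]) cube([151, 3968, 2740]);


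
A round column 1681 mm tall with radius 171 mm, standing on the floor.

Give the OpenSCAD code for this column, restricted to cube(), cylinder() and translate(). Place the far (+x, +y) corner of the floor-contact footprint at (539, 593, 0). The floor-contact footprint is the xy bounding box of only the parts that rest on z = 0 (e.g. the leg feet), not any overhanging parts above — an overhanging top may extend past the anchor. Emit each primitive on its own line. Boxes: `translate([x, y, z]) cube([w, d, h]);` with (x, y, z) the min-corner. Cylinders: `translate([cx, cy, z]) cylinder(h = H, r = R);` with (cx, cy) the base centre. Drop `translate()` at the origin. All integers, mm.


translate([368, 422, 0]) cylinder(h = 1681, r = 171);


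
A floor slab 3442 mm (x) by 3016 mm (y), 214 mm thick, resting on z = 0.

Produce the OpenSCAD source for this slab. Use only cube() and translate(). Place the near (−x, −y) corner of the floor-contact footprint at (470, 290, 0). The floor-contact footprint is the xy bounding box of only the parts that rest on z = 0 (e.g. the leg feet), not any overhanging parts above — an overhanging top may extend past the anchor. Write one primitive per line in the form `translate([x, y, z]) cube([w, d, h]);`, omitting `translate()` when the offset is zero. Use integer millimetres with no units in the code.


translate([470, 290, 0]) cube([3442, 3016, 214]);


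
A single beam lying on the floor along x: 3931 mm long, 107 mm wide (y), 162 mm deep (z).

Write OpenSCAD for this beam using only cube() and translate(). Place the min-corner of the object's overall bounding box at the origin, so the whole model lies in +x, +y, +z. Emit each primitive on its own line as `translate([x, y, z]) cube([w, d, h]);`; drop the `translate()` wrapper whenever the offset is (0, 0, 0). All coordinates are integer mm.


cube([3931, 107, 162]);


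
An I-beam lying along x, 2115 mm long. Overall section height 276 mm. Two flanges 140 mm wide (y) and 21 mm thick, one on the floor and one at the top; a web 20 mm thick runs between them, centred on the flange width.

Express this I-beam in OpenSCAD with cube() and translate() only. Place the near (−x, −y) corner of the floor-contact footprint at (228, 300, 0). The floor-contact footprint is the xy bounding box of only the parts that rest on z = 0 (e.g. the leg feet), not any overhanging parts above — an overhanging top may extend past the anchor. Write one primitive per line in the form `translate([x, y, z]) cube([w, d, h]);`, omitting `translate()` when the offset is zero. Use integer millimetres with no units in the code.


translate([228, 300, 0]) cube([2115, 140, 21]);
translate([228, 360, 21]) cube([2115, 20, 234]);
translate([228, 300, 255]) cube([2115, 140, 21]);


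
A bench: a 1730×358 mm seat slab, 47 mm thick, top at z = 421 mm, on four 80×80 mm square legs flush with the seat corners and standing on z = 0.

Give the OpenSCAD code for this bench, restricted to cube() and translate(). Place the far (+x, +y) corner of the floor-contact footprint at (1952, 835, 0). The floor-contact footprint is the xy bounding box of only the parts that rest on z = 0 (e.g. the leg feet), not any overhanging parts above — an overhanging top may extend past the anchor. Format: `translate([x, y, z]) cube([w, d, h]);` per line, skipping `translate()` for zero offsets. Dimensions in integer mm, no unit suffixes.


translate([222, 477, 374]) cube([1730, 358, 47]);
translate([222, 477, 0]) cube([80, 80, 374]);
translate([222, 755, 0]) cube([80, 80, 374]);
translate([1872, 477, 0]) cube([80, 80, 374]);
translate([1872, 755, 0]) cube([80, 80, 374]);


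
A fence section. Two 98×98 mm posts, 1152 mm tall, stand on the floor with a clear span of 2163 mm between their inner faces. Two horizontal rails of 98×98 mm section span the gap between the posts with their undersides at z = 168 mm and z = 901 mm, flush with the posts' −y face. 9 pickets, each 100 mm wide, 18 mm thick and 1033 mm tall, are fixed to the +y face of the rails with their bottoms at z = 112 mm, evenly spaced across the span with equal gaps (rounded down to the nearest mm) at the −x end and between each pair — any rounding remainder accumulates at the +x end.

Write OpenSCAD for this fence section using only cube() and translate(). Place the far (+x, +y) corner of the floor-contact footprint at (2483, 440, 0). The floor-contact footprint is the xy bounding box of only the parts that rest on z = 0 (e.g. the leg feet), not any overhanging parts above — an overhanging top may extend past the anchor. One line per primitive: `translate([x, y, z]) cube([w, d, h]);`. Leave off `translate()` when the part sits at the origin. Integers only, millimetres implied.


translate([124, 342, 0]) cube([98, 98, 1152]);
translate([2385, 342, 0]) cube([98, 98, 1152]);
translate([222, 342, 168]) cube([2163, 98, 98]);
translate([222, 342, 901]) cube([2163, 98, 98]);
translate([348, 440, 112]) cube([100, 18, 1033]);
translate([574, 440, 112]) cube([100, 18, 1033]);
translate([800, 440, 112]) cube([100, 18, 1033]);
translate([1026, 440, 112]) cube([100, 18, 1033]);
translate([1252, 440, 112]) cube([100, 18, 1033]);
translate([1478, 440, 112]) cube([100, 18, 1033]);
translate([1704, 440, 112]) cube([100, 18, 1033]);
translate([1930, 440, 112]) cube([100, 18, 1033]);
translate([2156, 440, 112]) cube([100, 18, 1033]);


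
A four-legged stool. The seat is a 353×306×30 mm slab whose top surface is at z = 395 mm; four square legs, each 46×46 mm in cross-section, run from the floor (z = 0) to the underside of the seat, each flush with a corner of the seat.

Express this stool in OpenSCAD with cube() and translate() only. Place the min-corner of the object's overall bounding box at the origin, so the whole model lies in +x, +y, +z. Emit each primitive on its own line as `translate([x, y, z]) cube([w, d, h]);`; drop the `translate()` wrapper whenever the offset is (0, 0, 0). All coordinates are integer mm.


translate([0, 0, 365]) cube([353, 306, 30]);
cube([46, 46, 365]);
translate([307, 0, 0]) cube([46, 46, 365]);
translate([0, 260, 0]) cube([46, 46, 365]);
translate([307, 260, 0]) cube([46, 46, 365]);


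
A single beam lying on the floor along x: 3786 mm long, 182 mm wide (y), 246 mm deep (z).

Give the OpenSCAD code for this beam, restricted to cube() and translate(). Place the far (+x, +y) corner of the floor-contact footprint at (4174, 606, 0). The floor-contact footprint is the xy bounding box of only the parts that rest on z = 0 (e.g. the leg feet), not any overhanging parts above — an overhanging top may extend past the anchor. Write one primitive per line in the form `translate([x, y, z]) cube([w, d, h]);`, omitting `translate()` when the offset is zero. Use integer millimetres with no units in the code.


translate([388, 424, 0]) cube([3786, 182, 246]);


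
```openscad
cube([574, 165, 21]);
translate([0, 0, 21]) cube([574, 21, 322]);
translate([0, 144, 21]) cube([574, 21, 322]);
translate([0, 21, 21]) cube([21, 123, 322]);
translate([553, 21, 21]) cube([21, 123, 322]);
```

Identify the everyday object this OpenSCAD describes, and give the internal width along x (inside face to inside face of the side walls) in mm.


An open box. The internal width is 532 mm.

A 574×165 base slab with four walls standing on it — an open box. The base is 574 mm wide and the walls are 21 mm thick, so the internal width is 574 − 2 × 21 = 532 mm.


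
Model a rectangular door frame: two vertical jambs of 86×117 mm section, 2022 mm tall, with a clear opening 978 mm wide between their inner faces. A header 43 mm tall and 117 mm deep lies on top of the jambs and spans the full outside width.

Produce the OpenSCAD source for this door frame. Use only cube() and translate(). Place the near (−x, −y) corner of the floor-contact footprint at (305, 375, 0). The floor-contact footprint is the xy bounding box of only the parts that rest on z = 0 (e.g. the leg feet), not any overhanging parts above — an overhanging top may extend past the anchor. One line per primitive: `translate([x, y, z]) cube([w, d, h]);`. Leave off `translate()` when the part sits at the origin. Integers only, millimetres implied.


translate([305, 375, 0]) cube([86, 117, 2022]);
translate([1369, 375, 0]) cube([86, 117, 2022]);
translate([305, 375, 2022]) cube([1150, 117, 43]);


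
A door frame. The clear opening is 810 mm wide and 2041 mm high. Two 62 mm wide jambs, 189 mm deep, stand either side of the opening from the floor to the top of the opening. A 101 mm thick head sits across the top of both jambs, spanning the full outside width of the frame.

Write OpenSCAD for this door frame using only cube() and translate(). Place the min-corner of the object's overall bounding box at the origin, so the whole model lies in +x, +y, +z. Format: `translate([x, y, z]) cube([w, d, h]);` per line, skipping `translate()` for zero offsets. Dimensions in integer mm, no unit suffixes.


cube([62, 189, 2041]);
translate([872, 0, 0]) cube([62, 189, 2041]);
translate([0, 0, 2041]) cube([934, 189, 101]);


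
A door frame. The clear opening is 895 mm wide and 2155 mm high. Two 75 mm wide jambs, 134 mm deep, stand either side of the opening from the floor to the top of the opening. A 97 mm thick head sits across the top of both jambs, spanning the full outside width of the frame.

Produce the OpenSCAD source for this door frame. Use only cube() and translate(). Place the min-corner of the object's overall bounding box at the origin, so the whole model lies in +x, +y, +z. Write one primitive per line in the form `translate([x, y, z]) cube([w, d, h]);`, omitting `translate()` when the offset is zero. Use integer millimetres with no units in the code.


cube([75, 134, 2155]);
translate([970, 0, 0]) cube([75, 134, 2155]);
translate([0, 0, 2155]) cube([1045, 134, 97]);


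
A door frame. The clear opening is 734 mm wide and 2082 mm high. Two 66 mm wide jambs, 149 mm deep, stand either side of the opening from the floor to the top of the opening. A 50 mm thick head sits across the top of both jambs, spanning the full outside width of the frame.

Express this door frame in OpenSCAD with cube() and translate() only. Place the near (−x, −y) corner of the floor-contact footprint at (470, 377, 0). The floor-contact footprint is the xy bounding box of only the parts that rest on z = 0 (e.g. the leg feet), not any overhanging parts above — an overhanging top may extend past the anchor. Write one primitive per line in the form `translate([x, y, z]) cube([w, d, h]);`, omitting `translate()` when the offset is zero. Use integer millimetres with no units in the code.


translate([470, 377, 0]) cube([66, 149, 2082]);
translate([1270, 377, 0]) cube([66, 149, 2082]);
translate([470, 377, 2082]) cube([866, 149, 50]);


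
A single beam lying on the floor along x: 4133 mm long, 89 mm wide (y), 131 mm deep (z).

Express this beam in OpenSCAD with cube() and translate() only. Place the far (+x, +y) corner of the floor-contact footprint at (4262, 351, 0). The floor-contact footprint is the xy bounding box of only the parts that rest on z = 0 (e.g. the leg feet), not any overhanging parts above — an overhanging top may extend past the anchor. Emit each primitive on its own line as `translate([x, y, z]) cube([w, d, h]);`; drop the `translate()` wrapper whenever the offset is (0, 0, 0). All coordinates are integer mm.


translate([129, 262, 0]) cube([4133, 89, 131]);


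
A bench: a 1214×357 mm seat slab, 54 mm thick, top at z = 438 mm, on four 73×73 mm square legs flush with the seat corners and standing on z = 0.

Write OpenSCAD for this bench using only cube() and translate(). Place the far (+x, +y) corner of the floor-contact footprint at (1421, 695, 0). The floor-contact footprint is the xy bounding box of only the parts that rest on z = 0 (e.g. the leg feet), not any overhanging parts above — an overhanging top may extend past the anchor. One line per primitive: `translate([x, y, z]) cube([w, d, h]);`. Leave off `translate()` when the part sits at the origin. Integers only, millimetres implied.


translate([207, 338, 384]) cube([1214, 357, 54]);
translate([207, 338, 0]) cube([73, 73, 384]);
translate([207, 622, 0]) cube([73, 73, 384]);
translate([1348, 338, 0]) cube([73, 73, 384]);
translate([1348, 622, 0]) cube([73, 73, 384]);


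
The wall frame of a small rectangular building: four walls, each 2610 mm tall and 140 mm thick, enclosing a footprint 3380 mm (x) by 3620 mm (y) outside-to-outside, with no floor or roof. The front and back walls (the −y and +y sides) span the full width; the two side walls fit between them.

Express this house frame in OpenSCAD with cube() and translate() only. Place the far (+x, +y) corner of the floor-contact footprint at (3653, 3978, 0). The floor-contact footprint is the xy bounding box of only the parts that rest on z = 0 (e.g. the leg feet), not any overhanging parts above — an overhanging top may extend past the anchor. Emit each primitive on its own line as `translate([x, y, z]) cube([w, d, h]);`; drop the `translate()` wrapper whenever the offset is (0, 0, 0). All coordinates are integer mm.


translate([273, 358, 0]) cube([3380, 140, 2610]);
translate([273, 3838, 0]) cube([3380, 140, 2610]);
translate([273, 498, 0]) cube([140, 3340, 2610]);
translate([3513, 498, 0]) cube([140, 3340, 2610]);


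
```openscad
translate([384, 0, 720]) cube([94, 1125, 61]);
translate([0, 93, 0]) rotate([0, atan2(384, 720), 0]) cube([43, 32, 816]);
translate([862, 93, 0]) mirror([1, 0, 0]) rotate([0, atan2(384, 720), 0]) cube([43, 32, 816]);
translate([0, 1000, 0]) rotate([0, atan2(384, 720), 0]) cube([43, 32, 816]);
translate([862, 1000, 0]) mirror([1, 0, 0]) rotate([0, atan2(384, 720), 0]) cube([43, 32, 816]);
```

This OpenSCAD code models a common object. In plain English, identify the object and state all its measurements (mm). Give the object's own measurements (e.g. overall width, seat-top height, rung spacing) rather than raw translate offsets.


A sawhorse. A 94×1125×61 mm beam (x, y, z) sits on two A-frame leg pairs. Each pair is two raked legs of 43×32 mm section (32 mm along y) splaying symmetrically in x. Each leg rises 720 mm vertically over 384 mm of horizontal reach and is 816 mm long along its own axis. Every leg's outer bottom edge rests on the floor and its outer top edge meets a bottom edge of the beam — the left legs (tilting toward +x) meet the beam's −x bottom edge, the right legs (their mirror images, tilting toward −x) meet its +x bottom edge — so the leg tops tuck under the beam, the beam's underside is 720 mm above the floor, and the feet are 862 mm apart outside-to-outside with the beam centred between them. The two leg pairs are set in 93 mm from either end of the beam.


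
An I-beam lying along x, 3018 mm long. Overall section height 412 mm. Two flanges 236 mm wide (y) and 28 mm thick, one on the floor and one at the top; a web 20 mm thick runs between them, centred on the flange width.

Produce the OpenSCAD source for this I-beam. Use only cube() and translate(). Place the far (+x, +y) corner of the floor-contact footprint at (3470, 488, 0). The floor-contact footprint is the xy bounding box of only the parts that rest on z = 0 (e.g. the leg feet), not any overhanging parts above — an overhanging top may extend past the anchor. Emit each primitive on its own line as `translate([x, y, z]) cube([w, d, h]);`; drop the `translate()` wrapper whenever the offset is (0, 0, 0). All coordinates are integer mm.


translate([452, 252, 0]) cube([3018, 236, 28]);
translate([452, 360, 28]) cube([3018, 20, 356]);
translate([452, 252, 384]) cube([3018, 236, 28]);


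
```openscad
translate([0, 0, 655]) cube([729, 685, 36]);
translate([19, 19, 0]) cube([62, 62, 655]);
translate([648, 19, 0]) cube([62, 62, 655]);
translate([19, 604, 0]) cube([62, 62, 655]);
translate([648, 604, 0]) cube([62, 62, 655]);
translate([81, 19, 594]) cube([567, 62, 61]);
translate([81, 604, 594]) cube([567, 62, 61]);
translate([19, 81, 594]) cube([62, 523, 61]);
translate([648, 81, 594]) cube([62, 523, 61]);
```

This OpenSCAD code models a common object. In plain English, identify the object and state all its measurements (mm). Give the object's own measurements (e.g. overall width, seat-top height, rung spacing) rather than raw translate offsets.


A table: top 729 mm (x) × 685 mm (y), 36 mm thick, upper face at z = 691 mm, on four 62×62 mm square legs, each inset 19 mm from the nearest pair of top edges from z = 0 to the bottom of the top. Four apron rails, 62 mm thick and 61 mm tall, run between adjacent legs with their top edges flush with the underside of the top and their outer faces flush with the legs' outer faces.


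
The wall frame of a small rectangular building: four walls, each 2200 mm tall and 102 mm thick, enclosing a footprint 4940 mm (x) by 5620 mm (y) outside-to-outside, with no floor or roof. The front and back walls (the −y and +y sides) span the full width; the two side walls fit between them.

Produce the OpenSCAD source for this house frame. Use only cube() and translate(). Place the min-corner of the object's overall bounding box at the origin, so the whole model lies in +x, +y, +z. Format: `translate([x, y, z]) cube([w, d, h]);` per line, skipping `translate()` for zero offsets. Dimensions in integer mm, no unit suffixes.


cube([4940, 102, 2200]);
translate([0, 5518, 0]) cube([4940, 102, 2200]);
translate([0, 102, 0]) cube([102, 5416, 2200]);
translate([4838, 102, 0]) cube([102, 5416, 2200]);


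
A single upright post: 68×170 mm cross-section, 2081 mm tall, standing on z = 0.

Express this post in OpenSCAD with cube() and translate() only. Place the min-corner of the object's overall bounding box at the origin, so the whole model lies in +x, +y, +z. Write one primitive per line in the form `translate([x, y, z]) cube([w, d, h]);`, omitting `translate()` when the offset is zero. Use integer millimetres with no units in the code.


cube([68, 170, 2081]);


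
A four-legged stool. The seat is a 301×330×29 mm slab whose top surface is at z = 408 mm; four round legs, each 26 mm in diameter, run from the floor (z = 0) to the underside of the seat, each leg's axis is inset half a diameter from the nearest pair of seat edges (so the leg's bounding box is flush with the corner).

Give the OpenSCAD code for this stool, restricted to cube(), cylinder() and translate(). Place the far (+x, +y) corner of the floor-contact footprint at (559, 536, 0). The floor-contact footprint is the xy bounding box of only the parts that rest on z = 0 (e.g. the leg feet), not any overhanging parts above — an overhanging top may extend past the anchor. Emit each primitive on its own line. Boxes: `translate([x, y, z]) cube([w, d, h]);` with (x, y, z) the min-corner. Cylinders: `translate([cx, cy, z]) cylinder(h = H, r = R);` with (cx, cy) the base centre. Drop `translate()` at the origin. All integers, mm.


translate([258, 206, 379]) cube([301, 330, 29]);
translate([271, 219, 0]) cylinder(h = 379, r = 13);
translate([546, 219, 0]) cylinder(h = 379, r = 13);
translate([271, 523, 0]) cylinder(h = 379, r = 13);
translate([546, 523, 0]) cylinder(h = 379, r = 13);


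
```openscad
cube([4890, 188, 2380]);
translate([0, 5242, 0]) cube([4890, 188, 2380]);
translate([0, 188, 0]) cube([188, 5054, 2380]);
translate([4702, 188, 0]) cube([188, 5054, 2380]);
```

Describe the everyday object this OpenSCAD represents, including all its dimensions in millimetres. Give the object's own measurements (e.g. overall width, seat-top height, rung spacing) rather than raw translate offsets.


The wall frame of a small rectangular building: four walls, each 2380 mm tall and 188 mm thick, enclosing a footprint 4890 mm (x) by 5430 mm (y) outside-to-outside, with no floor or roof. The front and back walls (the −y and +y sides) span the full width; the two side walls fit between them.


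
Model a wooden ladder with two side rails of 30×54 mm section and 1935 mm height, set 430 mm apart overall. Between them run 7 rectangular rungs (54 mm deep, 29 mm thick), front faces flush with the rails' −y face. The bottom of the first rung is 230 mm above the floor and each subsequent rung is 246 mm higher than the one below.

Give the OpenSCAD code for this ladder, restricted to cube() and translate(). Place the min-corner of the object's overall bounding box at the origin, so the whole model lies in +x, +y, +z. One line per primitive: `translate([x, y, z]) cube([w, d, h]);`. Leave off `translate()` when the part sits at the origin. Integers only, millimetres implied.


cube([30, 54, 1935]);
translate([400, 0, 0]) cube([30, 54, 1935]);
translate([30, 0, 230]) cube([370, 54, 29]);
translate([30, 0, 476]) cube([370, 54, 29]);
translate([30, 0, 722]) cube([370, 54, 29]);
translate([30, 0, 968]) cube([370, 54, 29]);
translate([30, 0, 1214]) cube([370, 54, 29]);
translate([30, 0, 1460]) cube([370, 54, 29]);
translate([30, 0, 1706]) cube([370, 54, 29]);


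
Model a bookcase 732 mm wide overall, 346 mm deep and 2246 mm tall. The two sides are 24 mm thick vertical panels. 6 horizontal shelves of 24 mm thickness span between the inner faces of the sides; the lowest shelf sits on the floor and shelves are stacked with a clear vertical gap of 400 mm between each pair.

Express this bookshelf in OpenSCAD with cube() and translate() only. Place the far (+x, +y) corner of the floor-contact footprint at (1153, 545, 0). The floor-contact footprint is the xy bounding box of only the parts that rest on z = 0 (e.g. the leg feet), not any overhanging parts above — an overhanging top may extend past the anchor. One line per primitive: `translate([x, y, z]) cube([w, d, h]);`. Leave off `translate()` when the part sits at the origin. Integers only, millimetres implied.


translate([421, 199, 0]) cube([24, 346, 2246]);
translate([1129, 199, 0]) cube([24, 346, 2246]);
translate([445, 199, 0]) cube([684, 346, 24]);
translate([445, 199, 424]) cube([684, 346, 24]);
translate([445, 199, 848]) cube([684, 346, 24]);
translate([445, 199, 1272]) cube([684, 346, 24]);
translate([445, 199, 1696]) cube([684, 346, 24]);
translate([445, 199, 2120]) cube([684, 346, 24]);


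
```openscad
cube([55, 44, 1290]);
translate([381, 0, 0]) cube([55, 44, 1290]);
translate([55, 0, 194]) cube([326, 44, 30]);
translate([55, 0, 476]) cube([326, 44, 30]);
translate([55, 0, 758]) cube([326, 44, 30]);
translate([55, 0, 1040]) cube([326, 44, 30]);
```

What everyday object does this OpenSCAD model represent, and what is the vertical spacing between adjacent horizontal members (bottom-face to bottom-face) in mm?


A ladder. The rung spacing is 282 mm.

Two tall 55×44 posts with 4 short bars between them — a ladder. Adjacent rungs sit at z = 194 and z = 476, so the spacing is 476 − 194 = 282 mm.


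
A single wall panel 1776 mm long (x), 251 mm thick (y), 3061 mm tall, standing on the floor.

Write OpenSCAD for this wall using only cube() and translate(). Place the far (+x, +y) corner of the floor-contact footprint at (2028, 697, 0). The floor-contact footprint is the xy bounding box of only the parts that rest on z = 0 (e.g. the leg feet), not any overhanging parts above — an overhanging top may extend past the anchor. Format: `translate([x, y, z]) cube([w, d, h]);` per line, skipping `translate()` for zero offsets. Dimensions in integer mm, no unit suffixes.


translate([252, 446, 0]) cube([1776, 251, 3061]);


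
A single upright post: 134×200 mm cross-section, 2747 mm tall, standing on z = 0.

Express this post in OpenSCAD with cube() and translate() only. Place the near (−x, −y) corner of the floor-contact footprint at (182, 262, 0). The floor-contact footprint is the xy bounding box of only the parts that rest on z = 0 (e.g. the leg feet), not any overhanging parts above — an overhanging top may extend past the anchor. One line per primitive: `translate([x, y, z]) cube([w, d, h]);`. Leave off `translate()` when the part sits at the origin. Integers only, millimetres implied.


translate([182, 262, 0]) cube([134, 200, 2747]);


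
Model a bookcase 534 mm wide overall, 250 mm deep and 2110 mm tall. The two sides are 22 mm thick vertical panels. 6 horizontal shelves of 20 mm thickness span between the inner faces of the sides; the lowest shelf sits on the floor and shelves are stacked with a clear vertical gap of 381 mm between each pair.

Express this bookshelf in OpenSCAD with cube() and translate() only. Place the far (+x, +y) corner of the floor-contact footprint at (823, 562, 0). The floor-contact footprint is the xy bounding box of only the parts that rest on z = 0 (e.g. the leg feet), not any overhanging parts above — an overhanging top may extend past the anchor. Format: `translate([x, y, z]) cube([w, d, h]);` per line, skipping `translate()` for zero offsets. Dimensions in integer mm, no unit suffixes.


translate([289, 312, 0]) cube([22, 250, 2110]);
translate([801, 312, 0]) cube([22, 250, 2110]);
translate([311, 312, 0]) cube([490, 250, 20]);
translate([311, 312, 401]) cube([490, 250, 20]);
translate([311, 312, 802]) cube([490, 250, 20]);
translate([311, 312, 1203]) cube([490, 250, 20]);
translate([311, 312, 1604]) cube([490, 250, 20]);
translate([311, 312, 2005]) cube([490, 250, 20]);


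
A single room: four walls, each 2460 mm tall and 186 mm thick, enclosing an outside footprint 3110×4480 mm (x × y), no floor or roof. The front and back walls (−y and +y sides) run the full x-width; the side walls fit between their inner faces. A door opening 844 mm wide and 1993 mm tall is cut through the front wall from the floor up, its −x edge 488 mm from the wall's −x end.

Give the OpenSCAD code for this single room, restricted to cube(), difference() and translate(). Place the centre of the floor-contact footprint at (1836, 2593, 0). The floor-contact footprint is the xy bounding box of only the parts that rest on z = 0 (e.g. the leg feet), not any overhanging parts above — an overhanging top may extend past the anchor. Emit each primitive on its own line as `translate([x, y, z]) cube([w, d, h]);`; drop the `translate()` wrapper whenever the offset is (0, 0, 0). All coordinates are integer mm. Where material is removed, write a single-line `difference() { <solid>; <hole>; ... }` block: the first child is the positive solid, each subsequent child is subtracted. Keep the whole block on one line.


difference() { translate([281, 353, 0]) cube([3110, 186, 2460]); translate([769, 353, 0]) cube([844, 186, 1993]); }
translate([281, 4647, 0]) cube([3110, 186, 2460]);
translate([281, 539, 0]) cube([186, 4108, 2460]);
translate([3205, 539, 0]) cube([186, 4108, 2460]);


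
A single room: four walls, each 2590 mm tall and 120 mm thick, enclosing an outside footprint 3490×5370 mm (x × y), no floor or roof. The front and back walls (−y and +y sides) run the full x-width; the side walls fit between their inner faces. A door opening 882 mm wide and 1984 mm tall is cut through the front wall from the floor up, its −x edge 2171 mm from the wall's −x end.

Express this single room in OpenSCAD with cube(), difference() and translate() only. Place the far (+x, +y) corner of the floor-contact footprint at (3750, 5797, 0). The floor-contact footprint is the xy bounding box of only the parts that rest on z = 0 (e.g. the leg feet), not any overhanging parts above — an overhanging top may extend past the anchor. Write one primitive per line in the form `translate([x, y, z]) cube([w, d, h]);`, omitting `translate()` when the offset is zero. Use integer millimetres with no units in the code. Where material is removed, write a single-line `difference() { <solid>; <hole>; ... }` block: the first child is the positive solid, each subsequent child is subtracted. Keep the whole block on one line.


difference() { translate([260, 427, 0]) cube([3490, 120, 2590]); translate([2431, 427, 0]) cube([882, 120, 1984]); }
translate([260, 5677, 0]) cube([3490, 120, 2590]);
translate([260, 547, 0]) cube([120, 5130, 2590]);
translate([3630, 547, 0]) cube([120, 5130, 2590]);


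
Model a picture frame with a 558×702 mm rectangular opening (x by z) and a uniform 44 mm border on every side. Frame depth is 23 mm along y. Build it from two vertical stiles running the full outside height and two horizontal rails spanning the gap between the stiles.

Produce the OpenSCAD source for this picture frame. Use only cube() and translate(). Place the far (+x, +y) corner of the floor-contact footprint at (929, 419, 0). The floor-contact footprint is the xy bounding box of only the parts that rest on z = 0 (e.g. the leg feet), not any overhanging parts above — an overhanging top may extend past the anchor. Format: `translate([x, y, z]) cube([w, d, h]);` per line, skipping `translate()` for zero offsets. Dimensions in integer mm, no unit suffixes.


translate([283, 396, 0]) cube([44, 23, 790]);
translate([885, 396, 0]) cube([44, 23, 790]);
translate([327, 396, 0]) cube([558, 23, 44]);
translate([327, 396, 746]) cube([558, 23, 44]);


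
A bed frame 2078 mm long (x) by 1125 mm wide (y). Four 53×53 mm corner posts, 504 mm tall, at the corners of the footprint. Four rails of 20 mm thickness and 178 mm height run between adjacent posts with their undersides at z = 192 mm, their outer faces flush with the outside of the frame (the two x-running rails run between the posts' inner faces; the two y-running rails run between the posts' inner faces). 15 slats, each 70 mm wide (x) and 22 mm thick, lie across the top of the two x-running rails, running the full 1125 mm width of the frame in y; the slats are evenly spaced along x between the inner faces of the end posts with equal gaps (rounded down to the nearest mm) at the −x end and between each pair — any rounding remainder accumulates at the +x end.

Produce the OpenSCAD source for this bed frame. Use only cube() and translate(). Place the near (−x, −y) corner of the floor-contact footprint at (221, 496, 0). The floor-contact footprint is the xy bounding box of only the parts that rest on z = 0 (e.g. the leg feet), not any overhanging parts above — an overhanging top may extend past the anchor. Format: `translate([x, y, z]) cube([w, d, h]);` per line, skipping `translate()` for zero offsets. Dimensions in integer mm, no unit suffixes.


// slat z = rail_z + rail_h = 192 + 178 = 370
// slat gap = ⌊(1972 − 15·70) / 16⌋ = 57
translate([221, 496, 0]) cube([53, 53, 504]);
translate([221, 1568, 0]) cube([53, 53, 504]);
translate([2246, 496, 0]) cube([53, 53, 504]);
translate([2246, 1568, 0]) cube([53, 53, 504]);
translate([274, 496, 192]) cube([1972, 20, 178]);
translate([274, 1601, 192]) cube([1972, 20, 178]);
translate([221, 549, 192]) cube([20, 1019, 178]);
translate([2279, 549, 192]) cube([20, 1019, 178]);
translate([331, 496, 370]) cube([70, 1125, 22]);
translate([458, 496, 370]) cube([70, 1125, 22]);
translate([585, 496, 370]) cube([70, 1125, 22]);
translate([712, 496, 370]) cube([70, 1125, 22]);
translate([839, 496, 370]) cube([70, 1125, 22]);
translate([966, 496, 370]) cube([70, 1125, 22]);
translate([1093, 496, 370]) cube([70, 1125, 22]);
translate([1220, 496, 370]) cube([70, 1125, 22]);
translate([1347, 496, 370]) cube([70, 1125, 22]);
translate([1474, 496, 370]) cube([70, 1125, 22]);
translate([1601, 496, 370]) cube([70, 1125, 22]);
translate([1728, 496, 370]) cube([70, 1125, 22]);
translate([1855, 496, 370]) cube([70, 1125, 22]);
translate([1982, 496, 370]) cube([70, 1125, 22]);
translate([2109, 496, 370]) cube([70, 1125, 22]);


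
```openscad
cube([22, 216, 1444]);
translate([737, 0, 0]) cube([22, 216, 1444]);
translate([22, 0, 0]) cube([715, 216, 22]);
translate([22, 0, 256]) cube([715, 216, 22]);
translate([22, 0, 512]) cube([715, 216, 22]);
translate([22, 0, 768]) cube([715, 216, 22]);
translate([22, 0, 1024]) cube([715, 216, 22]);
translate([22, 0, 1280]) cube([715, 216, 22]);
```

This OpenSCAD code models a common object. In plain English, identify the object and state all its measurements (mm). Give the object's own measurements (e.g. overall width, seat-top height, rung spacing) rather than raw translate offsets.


An open bookshelf. Two side panels, each 22 mm thick, 216 mm deep and 1444 mm tall, stand 759 mm apart (outside-to-outside). Between them sit 6 shelves, each 22 mm thick and 216 mm deep, spanning the full gap between the sides. The bottom shelf rests on the floor (its underside at z = 0) and the clear gap between one shelf's top and the next shelf's underside is 234 mm.


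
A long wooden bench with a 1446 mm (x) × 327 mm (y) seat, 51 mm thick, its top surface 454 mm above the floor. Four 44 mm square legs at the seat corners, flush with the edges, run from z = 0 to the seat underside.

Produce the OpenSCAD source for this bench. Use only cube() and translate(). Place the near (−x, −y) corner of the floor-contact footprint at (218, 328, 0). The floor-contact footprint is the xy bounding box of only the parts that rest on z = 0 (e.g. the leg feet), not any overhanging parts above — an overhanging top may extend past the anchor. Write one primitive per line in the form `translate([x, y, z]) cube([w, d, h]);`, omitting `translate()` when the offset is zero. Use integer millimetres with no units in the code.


translate([218, 328, 403]) cube([1446, 327, 51]);
translate([218, 328, 0]) cube([44, 44, 403]);
translate([218, 611, 0]) cube([44, 44, 403]);
translate([1620, 328, 0]) cube([44, 44, 403]);
translate([1620, 611, 0]) cube([44, 44, 403]);


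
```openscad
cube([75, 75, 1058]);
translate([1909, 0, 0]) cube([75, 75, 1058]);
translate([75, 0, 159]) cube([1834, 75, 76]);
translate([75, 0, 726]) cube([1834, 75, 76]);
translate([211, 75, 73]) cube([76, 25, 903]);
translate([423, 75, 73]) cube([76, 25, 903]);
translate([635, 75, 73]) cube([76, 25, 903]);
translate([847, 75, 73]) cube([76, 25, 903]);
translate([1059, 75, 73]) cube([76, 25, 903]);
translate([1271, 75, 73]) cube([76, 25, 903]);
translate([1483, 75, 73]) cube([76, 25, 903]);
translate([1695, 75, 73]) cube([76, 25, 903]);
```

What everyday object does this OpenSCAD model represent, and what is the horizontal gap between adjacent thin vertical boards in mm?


A fence section. The picket gap is 136 mm.

Two posts, two rails, 8 pickets — a fence section. Span 1834 mm holds 8 pickets of 76 mm with 9 equal gaps: ⌊(1834 − 8·76) / 9⌋ = 136 mm.


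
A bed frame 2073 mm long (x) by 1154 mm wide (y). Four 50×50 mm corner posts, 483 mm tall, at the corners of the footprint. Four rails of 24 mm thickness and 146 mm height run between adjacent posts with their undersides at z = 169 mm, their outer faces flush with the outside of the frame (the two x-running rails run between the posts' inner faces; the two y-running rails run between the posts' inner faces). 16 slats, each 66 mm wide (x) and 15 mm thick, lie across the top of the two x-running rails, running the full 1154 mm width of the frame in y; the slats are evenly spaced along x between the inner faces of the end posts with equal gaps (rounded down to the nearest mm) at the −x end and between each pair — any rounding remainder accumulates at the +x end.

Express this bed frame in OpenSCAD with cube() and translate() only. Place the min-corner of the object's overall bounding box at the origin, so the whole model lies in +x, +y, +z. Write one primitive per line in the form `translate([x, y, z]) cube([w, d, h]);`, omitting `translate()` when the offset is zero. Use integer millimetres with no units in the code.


// slat z = rail_z + rail_h = 169 + 146 = 315
// slat gap = ⌊(1973 − 16·66) / 17⌋ = 53
cube([50, 50, 483]);
translate([0, 1104, 0]) cube([50, 50, 483]);
translate([2023, 0, 0]) cube([50, 50, 483]);
translate([2023, 1104, 0]) cube([50, 50, 483]);
translate([50, 0, 169]) cube([1973, 24, 146]);
translate([50, 1130, 169]) cube([1973, 24, 146]);
translate([0, 50, 169]) cube([24, 1054, 146]);
translate([2049, 50, 169]) cube([24, 1054, 146]);
translate([103, 0, 315]) cube([66, 1154, 15]);
translate([222, 0, 315]) cube([66, 1154, 15]);
translate([341, 0, 315]) cube([66, 1154, 15]);
translate([460, 0, 315]) cube([66, 1154, 15]);
translate([579, 0, 315]) cube([66, 1154, 15]);
translate([698, 0, 315]) cube([66, 1154, 15]);
translate([817, 0, 315]) cube([66, 1154, 15]);
translate([936, 0, 315]) cube([66, 1154, 15]);
translate([1055, 0, 315]) cube([66, 1154, 15]);
translate([1174, 0, 315]) cube([66, 1154, 15]);
translate([1293, 0, 315]) cube([66, 1154, 15]);
translate([1412, 0, 315]) cube([66, 1154, 15]);
translate([1531, 0, 315]) cube([66, 1154, 15]);
translate([1650, 0, 315]) cube([66, 1154, 15]);
translate([1769, 0, 315]) cube([66, 1154, 15]);
translate([1888, 0, 315]) cube([66, 1154, 15]);


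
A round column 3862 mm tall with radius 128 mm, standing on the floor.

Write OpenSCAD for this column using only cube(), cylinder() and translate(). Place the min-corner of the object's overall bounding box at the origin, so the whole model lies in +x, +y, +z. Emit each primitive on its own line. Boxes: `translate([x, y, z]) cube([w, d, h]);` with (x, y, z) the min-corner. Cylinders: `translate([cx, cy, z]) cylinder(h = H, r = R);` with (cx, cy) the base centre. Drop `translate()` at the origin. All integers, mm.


translate([128, 128, 0]) cylinder(h = 3862, r = 128);


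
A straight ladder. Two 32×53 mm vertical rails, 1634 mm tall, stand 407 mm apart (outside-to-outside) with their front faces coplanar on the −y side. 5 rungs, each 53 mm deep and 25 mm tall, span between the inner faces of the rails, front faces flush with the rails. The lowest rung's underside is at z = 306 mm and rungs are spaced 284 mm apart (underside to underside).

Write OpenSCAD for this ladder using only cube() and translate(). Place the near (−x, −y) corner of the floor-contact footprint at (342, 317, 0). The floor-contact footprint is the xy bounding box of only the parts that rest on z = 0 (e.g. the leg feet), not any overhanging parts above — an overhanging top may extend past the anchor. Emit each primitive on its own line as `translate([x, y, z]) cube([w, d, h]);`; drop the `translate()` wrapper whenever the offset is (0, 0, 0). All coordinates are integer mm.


translate([342, 317, 0]) cube([32, 53, 1634]);
translate([717, 317, 0]) cube([32, 53, 1634]);
translate([374, 317, 306]) cube([343, 53, 25]);
translate([374, 317, 590]) cube([343, 53, 25]);
translate([374, 317, 874]) cube([343, 53, 25]);
translate([374, 317, 1158]) cube([343, 53, 25]);
translate([374, 317, 1442]) cube([343, 53, 25]);
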